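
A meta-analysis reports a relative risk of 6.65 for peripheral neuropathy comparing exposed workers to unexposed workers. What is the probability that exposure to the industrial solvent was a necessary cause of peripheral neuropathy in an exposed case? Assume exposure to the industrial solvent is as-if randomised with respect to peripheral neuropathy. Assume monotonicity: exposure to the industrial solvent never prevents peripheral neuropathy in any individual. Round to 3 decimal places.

PN ≈ 0.850

Under exogeneity and monotonicity, PN = (RR − 1) / RR = 1 − 1/RR.
PN = (6.65 − 1) / 6.65 = 5.65 / 6.65 ≈ 0.8496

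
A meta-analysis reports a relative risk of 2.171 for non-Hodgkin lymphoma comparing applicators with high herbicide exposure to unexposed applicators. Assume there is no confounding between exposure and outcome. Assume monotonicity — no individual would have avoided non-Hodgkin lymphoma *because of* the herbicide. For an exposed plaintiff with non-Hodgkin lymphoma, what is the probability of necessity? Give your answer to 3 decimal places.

Under exogeneity and monotonicity, PN = (RR − 1) / RR = 1 − 1/RR.
PN = (2.171 − 1) / 2.171 = 1.171 / 2.171 ≈ 0.5394

PN ≈ 0.539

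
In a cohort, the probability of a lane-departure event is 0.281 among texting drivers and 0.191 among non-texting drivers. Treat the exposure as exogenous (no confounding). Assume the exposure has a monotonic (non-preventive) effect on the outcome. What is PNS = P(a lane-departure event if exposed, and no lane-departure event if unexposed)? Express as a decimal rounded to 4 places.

Let p₁ = 0.281, p₀ = 0.191.
Under exogeneity and monotonicity, PNS = p₁ − p₀.
PNS = 0.281 − 0.191 = 0.09

PNS ≈ 0.0900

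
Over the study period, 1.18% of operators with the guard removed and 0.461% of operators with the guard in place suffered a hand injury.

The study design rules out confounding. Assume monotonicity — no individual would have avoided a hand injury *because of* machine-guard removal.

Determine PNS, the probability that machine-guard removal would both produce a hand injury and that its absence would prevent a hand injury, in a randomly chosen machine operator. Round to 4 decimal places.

PNS ≈ 0.0072

p₁ = 0.0118, p₀ = 0.00461.
Under exogeneity and monotonicity, PNS = p₁ − p₀.
PNS = 0.0118 − 0.00461 = 0.00719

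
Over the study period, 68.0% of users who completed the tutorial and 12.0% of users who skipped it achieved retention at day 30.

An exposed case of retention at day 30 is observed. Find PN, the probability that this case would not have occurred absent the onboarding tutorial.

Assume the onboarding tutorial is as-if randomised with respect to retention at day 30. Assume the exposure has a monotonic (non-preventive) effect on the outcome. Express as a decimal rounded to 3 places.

PN ≈ 0.824

p₁ = 0.68, p₀ = 0.12.
Under exogeneity and monotonicity, PN = (p₁ − p₀) / p₁.
PN = (0.68 − 0.12) / 0.68 = 0.56 / 0.68 ≈ 0.8235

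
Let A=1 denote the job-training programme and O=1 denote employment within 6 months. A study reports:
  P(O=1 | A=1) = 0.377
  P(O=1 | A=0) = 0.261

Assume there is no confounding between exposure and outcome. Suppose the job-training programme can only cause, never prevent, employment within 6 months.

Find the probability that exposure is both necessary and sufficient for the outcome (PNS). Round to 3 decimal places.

Let p₁ = 0.377, p₀ = 0.261.
Under exogeneity and monotonicity, PNS = p₁ − p₀.
PNS = 0.377 − 0.261 = 0.116

PNS ≈ 0.116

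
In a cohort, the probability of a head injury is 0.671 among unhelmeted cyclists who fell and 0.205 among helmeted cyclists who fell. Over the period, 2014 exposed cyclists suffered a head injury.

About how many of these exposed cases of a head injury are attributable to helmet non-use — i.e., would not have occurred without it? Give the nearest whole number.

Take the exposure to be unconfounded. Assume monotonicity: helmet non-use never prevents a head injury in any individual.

Let p₁ = 0.671, p₀ = 0.205.
PN = (p₁ − p₀)/p₁ = (0.671 − 0.205) / 0.671 ≈ 0.69449.
Attributable cases ≈ PN × (exposed cases) = 0.69449 × 2014 ≈ 1398.69.

about 1399 cases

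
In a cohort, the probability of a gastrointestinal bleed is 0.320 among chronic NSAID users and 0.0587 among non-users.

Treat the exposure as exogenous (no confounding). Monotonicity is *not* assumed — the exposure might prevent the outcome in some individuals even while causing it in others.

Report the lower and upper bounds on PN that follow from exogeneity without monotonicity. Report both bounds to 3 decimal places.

Let p₁ = 0.32, p₀ = 0.0587.
Under exogeneity alone the bounds on PN are max{0,(p₁−p₀)/p₁} ≤ PN ≤ min{1,(1−p₀)/p₁}.
  lower = (p₁ − p₀)/p₁ = 0.2613 / 0.32 ≈ 0.8166
  upper = min{1, (1 − p₀)/p₁} = 0.9413 / 0.32 ≈ 2.9416 → capped at 1

0.817 ≤ PN ≤ 1.000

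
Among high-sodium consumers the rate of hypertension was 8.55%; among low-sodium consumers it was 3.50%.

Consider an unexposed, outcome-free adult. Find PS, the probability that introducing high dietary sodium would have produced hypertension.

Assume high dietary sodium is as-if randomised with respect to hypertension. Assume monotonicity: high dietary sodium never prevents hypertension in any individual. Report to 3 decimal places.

PS ≈ 0.052

p₁ = 0.0855, p₀ = 0.035.
Under exogeneity and monotonicity, PS = (p₁ − p₀) / (1 − p₀).
PS = (0.0855 − 0.035) / (1 − 0.035) = 0.0505 / 0.965 ≈ 0.0523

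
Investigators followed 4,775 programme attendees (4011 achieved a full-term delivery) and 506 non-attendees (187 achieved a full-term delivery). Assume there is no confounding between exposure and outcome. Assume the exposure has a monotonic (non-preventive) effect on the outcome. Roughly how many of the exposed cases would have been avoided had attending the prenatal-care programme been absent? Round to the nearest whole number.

about 2246 cases

p₁ = P(outcome | exposed) = 4011/4775 = 0.84
p₀ = P(outcome | unexposed) = 187/506 = 0.36957
PN = (p₁ − p₀)/p₁ = (0.84 − 0.36957) / 0.84 ≈ 0.56004.
Attributable cases ≈ PN × (exposed cases) = 0.56004 × 4011 ≈ 2246.33.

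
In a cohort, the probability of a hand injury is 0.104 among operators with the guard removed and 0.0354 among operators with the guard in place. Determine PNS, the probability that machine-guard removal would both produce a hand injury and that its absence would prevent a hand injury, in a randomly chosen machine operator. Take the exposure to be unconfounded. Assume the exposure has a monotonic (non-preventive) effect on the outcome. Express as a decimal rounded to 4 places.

Let p₁ = 0.104, p₀ = 0.0354.
Under exogeneity and monotonicity, PNS = p₁ − p₀.
PNS = 0.104 − 0.0354 = 0.0686

PNS ≈ 0.0686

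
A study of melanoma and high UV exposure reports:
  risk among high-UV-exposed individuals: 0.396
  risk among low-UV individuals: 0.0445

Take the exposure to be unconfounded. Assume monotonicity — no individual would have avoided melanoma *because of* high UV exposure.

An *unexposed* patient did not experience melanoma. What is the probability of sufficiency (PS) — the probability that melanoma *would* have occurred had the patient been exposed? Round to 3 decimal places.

Let p₁ = 0.396, p₀ = 0.0445.
Under exogeneity and monotonicity, PS = (p₁ − p₀) / (1 − p₀).
PS = (0.396 − 0.0445) / (1 − 0.0445) = 0.3515 / 0.9555 ≈ 0.3679

PS ≈ 0.368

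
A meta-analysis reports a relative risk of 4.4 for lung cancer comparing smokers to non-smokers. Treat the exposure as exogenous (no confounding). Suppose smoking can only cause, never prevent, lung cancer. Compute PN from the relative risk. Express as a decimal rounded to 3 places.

Under exogeneity and monotonicity, PN = (RR − 1) / RR = 1 − 1/RR.
PN = (4.4 − 1) / 4.4 = 3.4 / 4.4 ≈ 0.7727

PN ≈ 0.773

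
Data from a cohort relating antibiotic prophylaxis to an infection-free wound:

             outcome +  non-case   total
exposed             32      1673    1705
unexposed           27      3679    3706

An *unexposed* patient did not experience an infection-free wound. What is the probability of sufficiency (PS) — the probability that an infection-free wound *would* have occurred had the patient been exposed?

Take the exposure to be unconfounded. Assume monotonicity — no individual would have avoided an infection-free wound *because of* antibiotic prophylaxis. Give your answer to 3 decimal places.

p₁ = P(outcome | exposed) = 32/1705 = 0.018768
p₀ = P(outcome | unexposed) = 27/3706 = 0.0072855
Under exogeneity and monotonicity, PS = (p₁ − p₀)/(1 − p₀).
PS = (0.018768 − 0.0072855) / 0.99271 ≈ 0.0116

PS ≈ 0.012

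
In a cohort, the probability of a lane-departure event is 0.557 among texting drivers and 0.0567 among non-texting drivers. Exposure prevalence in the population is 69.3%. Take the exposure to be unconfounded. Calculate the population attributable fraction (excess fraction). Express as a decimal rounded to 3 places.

PAF ≈ 0.859

Let p₁ = 0.557, p₀ = 0.0567.
Overall risk P(Y=1) = π·p₁ + (1−π)·p₀ = 0.693×0.557 + 0.307×0.0567 = 0.40341.
Under exogeneity, PAF = [P(Y=1) − p₀] / P(Y=1).
PAF = (0.40341 − 0.0567) / 0.40341 ≈ 0.8594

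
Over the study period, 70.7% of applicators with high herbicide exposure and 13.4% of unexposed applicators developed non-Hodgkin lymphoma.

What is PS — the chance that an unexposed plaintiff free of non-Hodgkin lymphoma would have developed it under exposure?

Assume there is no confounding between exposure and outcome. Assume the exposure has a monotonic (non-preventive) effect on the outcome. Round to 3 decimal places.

p₁ = 0.707, p₀ = 0.134.
Under exogeneity and monotonicity, PS = (p₁ − p₀) / (1 − p₀).
PS = (0.707 − 0.134) / (1 − 0.134) = 0.573 / 0.866 ≈ 0.6617

PS ≈ 0.662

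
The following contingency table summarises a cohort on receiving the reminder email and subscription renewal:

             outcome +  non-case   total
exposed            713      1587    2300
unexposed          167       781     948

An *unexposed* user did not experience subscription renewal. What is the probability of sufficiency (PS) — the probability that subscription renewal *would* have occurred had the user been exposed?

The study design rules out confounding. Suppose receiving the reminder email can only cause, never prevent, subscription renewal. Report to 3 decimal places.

PS ≈ 0.162

p₁ = P(outcome | exposed) = 713/2300 = 0.31
p₀ = P(outcome | unexposed) = 167/948 = 0.17616
Under exogeneity and monotonicity, PS = (p₁ − p₀)/(1 − p₀).
PS = (0.31 − 0.17616) / 0.82384 ≈ 0.1625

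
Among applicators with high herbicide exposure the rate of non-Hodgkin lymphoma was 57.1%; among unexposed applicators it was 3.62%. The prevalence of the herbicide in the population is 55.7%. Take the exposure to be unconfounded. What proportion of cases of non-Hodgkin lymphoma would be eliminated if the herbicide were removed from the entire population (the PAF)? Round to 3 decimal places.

PAF ≈ 0.892

p₁ = 0.571, p₀ = 0.0362.
Overall risk P(Y=1) = π·p₁ + (1−π)·p₀ = 0.557×0.571 + 0.443×0.0362 = 0.33408.
Under exogeneity, PAF = [P(Y=1) − p₀] / P(Y=1).
PAF = (0.33408 − 0.0362) / 0.33408 ≈ 0.8916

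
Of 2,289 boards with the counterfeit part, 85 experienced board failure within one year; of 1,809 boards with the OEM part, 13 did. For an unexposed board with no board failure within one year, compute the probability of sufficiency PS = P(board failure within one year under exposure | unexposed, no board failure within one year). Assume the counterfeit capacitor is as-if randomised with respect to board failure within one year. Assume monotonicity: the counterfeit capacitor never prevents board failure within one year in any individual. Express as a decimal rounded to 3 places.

PS ≈ 0.030

p₁ = P(outcome | exposed) = 85/2289 = 0.037134
p₀ = P(outcome | unexposed) = 13/1809 = 0.0071863
Under exogeneity and monotonicity, PS = (p₁ − p₀) / (1 − p₀).
PS = (0.037134 − 0.0071863) / (1 − 0.0071863) = 0.029948 / 0.99281 ≈ 0.0302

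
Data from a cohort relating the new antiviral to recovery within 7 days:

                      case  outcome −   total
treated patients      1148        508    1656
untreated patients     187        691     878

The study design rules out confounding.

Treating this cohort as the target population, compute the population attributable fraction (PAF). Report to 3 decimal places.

PAF ≈ 0.596

p₁ = P(outcome | exposed) = 1148/1656 = 0.69324
p₀ = P(outcome | unexposed) = 187/878 = 0.21298
Exposure prevalence π = 1656/2534 = 0.65351; overall risk P(Y=1) = 0.52684.
Under exogeneity, PAF = [P(Y=1) − p₀]/P(Y=1).
PAF = (0.52684 − 0.21298) / 0.52684 ≈ 0.5957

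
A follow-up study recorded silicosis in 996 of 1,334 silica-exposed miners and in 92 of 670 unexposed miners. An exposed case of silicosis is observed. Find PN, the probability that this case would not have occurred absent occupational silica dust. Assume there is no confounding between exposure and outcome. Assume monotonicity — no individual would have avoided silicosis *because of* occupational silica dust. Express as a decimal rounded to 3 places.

p₁ = P(outcome | exposed) = 996/1334 = 0.74663
p₀ = P(outcome | unexposed) = 92/670 = 0.13731
Under exogeneity and monotonicity, PN = (p₁ − p₀) / p₁.
PN = (0.74663 − 0.13731) / 0.74663 = 0.60931 / 0.74663 ≈ 0.8161

PN ≈ 0.816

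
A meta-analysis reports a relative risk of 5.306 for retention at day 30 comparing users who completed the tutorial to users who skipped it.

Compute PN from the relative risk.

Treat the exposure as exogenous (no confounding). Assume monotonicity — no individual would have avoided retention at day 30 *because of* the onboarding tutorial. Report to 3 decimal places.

PN ≈ 0.812

Under exogeneity and monotonicity, PN = (RR − 1) / RR = 1 − 1/RR.
PN = (5.306 − 1) / 5.306 = 4.306 / 5.306 ≈ 0.8115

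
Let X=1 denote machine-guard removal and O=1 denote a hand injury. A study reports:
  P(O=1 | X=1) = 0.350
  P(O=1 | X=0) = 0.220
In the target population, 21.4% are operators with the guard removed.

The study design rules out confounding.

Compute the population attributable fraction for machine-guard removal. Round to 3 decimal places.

Let p₁ = 0.35, p₀ = 0.22.
Overall risk P(Y=1) = π·p₁ + (1−π)·p₀ = 0.214×0.35 + 0.786×0.22 = 0.24782.
Under exogeneity, PAF = [P(Y=1) − p₀] / P(Y=1).
PAF = (0.24782 − 0.22) / 0.24782 ≈ 0.1123

PAF ≈ 0.112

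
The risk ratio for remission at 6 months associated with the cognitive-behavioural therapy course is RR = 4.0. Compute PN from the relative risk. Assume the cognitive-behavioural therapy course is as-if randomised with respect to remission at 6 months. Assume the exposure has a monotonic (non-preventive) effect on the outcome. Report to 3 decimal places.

Under exogeneity and monotonicity, PN = (RR − 1) / RR = 1 − 1/RR.
PN = (4.0 − 1) / 4.0 = 3 / 4.0 ≈ 0.7500

PN ≈ 0.750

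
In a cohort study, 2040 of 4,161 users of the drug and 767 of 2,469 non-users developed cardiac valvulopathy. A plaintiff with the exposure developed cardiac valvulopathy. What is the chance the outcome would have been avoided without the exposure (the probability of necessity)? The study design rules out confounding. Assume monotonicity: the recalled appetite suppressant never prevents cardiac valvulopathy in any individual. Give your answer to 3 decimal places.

p₁ = P(outcome | exposed) = 2040/4161 = 0.49027
p₀ = P(outcome | unexposed) = 767/2469 = 0.31065
Under exogeneity and monotonicity, PN = (p₁ − p₀) / p₁.
PN = (0.49027 − 0.31065) / 0.49027 = 0.17961 / 0.49027 ≈ 0.3664

PN ≈ 0.366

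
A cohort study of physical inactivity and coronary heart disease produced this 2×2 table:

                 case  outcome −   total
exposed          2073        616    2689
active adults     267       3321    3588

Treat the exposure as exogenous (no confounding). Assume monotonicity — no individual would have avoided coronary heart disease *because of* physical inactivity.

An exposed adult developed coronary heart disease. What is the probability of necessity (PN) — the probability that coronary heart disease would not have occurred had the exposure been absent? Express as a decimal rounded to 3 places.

p₁ = P(outcome | exposed) = 2073/2689 = 0.77092
p₀ = P(outcome | unexposed) = 267/3588 = 0.074415
Under exogeneity and monotonicity, PN = (p₁ − p₀)/p₁.
PN = (0.77092 − 0.074415) / 0.77092 ≈ 0.9035

PN ≈ 0.903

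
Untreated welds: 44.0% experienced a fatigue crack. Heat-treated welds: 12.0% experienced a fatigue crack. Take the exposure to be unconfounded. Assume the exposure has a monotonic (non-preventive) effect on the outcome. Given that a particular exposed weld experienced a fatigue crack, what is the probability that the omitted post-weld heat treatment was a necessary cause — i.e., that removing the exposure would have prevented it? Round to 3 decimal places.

p₁ = 0.44, p₀ = 0.12.
Under exogeneity and monotonicity, PN = (p₁ − p₀) / p₁.
PN = (0.44 − 0.12) / 0.44 = 0.32 / 0.44 ≈ 0.7273

PN ≈ 0.727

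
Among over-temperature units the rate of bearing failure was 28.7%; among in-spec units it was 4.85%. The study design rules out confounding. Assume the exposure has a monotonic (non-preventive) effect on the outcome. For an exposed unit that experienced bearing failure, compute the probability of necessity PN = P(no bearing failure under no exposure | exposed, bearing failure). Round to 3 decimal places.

PN ≈ 0.831

p₁ = 0.287, p₀ = 0.0485.
Under exogeneity and monotonicity, PN = (p₁ − p₀) / p₁.
PN = (0.287 − 0.0485) / 0.287 = 0.2385 / 0.287 ≈ 0.8310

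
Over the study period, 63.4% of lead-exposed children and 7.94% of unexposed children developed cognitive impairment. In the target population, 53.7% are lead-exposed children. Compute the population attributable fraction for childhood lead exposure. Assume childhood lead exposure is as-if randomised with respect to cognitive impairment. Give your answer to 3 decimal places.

PAF ≈ 0.790

p₁ = 0.634, p₀ = 0.0794.
Overall risk P(Y=1) = π·p₁ + (1−π)·p₀ = 0.537×0.634 + 0.463×0.0794 = 0.37722.
Under exogeneity, PAF = [P(Y=1) − p₀] / P(Y=1).
PAF = (0.37722 − 0.0794) / 0.37722 ≈ 0.7895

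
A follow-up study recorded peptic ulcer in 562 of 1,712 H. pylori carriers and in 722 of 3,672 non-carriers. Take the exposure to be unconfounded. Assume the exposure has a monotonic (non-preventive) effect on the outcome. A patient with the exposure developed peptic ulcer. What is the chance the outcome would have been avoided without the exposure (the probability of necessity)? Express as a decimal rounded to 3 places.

PN ≈ 0.401

p₁ = P(outcome | exposed) = 562/1712 = 0.32827
p₀ = P(outcome | unexposed) = 722/3672 = 0.19662
Under exogeneity and monotonicity, PN = (p₁ − p₀) / p₁.
PN = (0.32827 − 0.19662) / 0.32827 = 0.13165 / 0.32827 ≈ 0.4010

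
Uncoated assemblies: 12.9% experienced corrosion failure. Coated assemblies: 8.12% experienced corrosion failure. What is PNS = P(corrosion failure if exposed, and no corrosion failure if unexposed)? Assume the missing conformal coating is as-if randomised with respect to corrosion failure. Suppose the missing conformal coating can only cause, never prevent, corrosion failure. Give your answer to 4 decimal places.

p₁ = 0.129, p₀ = 0.0812.
Under exogeneity and monotonicity, PNS = p₁ − p₀.
PNS = 0.129 − 0.0812 = 0.0478

PNS ≈ 0.0478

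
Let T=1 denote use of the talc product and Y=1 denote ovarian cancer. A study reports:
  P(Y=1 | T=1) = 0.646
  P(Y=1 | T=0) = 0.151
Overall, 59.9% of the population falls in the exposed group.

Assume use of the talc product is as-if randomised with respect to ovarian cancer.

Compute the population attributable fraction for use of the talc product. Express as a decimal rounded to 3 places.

PAF ≈ 0.663

Let p₁ = 0.646, p₀ = 0.151.
Overall risk P(Y=1) = π·p₁ + (1−π)·p₀ = 0.599×0.646 + 0.401×0.151 = 0.44751.
Under exogeneity, PAF = [P(Y=1) − p₀] / P(Y=1).
PAF = (0.44751 − 0.151) / 0.44751 ≈ 0.6626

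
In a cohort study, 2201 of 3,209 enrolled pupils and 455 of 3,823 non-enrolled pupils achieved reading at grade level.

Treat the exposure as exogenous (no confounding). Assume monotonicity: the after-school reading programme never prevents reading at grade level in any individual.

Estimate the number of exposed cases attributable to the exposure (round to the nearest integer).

p₁ = P(outcome | exposed) = 2201/3209 = 0.68588
p₀ = P(outcome | unexposed) = 455/3823 = 0.11902
PN = (p₁ − p₀)/p₁ = (0.68588 − 0.11902) / 0.68588 ≈ 0.82648.
Attributable cases ≈ PN × (exposed cases) = 0.82648 × 2201 ≈ 1819.08.

about 1819 cases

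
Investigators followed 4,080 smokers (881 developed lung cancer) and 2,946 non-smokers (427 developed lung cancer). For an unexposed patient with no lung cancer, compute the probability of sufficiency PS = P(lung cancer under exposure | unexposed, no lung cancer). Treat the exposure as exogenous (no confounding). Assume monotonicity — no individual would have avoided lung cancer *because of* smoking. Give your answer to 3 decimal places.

PS ≈ 0.083

p₁ = P(outcome | exposed) = 881/4080 = 0.21593
p₀ = P(outcome | unexposed) = 427/2946 = 0.14494
Under exogeneity and monotonicity, PS = (p₁ − p₀) / (1 − p₀).
PS = (0.21593 − 0.14494) / (1 − 0.14494) = 0.070989 / 0.85506 ≈ 0.0830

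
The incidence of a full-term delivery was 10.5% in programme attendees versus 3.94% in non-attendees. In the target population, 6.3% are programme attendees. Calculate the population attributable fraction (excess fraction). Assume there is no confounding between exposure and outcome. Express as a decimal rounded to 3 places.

p₁ = 0.105, p₀ = 0.0394.
Overall risk P(Y=1) = π·p₁ + (1−π)·p₀ = 0.063×0.105 + 0.937×0.0394 = 0.043533.
Under exogeneity, PAF = [P(Y=1) − p₀] / P(Y=1).
PAF = (0.043533 − 0.0394) / 0.043533 ≈ 0.0949

PAF ≈ 0.095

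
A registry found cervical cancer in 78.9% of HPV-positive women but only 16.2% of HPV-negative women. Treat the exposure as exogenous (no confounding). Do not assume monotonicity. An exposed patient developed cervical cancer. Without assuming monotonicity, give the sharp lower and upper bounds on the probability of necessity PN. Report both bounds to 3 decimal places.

0.795 ≤ PN ≤ 1.000

p₁ = 0.789, p₀ = 0.162.
Under exogeneity alone the bounds on PN are max{0,(p₁−p₀)/p₁} ≤ PN ≤ min{1,(1−p₀)/p₁}.
  lower = (p₁ − p₀)/p₁ = 0.627 / 0.789 ≈ 0.7947
  upper = min{1, (1 − p₀)/p₁} = 0.838 / 0.789 ≈ 1.0621 → capped at 1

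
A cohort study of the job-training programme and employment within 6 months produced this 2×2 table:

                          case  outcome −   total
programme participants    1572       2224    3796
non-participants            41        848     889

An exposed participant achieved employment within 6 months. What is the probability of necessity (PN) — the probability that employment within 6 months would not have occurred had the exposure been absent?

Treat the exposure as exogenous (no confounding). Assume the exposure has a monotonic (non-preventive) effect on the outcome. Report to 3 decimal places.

p₁ = P(outcome | exposed) = 1572/3796 = 0.41412
p₀ = P(outcome | unexposed) = 41/889 = 0.046119
Under exogeneity and monotonicity, PN = (p₁ − p₀)/p₁.
PN = (0.41412 − 0.046119) / 0.41412 ≈ 0.8886

PN ≈ 0.889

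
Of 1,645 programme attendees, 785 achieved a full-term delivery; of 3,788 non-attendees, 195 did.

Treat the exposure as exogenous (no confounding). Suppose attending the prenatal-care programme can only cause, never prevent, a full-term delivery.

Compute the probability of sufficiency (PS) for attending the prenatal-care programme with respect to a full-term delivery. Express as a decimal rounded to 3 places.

PS ≈ 0.449

p₁ = P(outcome | exposed) = 785/1645 = 0.4772
p₀ = P(outcome | unexposed) = 195/3788 = 0.051478
Under exogeneity and monotonicity, PS = (p₁ − p₀) / (1 − p₀).
PS = (0.4772 − 0.051478) / (1 − 0.051478) = 0.42573 / 0.94852 ≈ 0.4488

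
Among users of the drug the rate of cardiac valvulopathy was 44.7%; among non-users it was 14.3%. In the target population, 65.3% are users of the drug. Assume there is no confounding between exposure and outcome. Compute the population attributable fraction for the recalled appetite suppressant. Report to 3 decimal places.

p₁ = 0.447, p₀ = 0.143.
Overall risk P(Y=1) = π·p₁ + (1−π)·p₀ = 0.653×0.447 + 0.347×0.143 = 0.34151.
Under exogeneity, PAF = [P(Y=1) − p₀] / P(Y=1).
PAF = (0.34151 − 0.143) / 0.34151 ≈ 0.5813

PAF ≈ 0.581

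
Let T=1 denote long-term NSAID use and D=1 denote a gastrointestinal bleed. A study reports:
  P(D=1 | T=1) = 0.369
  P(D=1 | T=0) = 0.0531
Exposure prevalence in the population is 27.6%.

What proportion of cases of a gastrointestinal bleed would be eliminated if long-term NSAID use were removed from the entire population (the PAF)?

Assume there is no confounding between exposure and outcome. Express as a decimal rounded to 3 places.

Let p₁ = 0.369, p₀ = 0.0531.
Overall risk P(Y=1) = π·p₁ + (1−π)·p₀ = 0.276×0.369 + 0.724×0.0531 = 0.14029.
Under exogeneity, PAF = [P(Y=1) − p₀] / P(Y=1).
PAF = (0.14029 − 0.0531) / 0.14029 ≈ 0.6215

PAF ≈ 0.621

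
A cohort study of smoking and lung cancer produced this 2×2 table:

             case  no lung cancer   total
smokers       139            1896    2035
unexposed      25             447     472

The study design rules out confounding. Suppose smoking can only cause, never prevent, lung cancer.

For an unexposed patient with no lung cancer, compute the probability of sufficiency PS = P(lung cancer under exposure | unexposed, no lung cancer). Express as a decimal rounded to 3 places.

PS ≈ 0.016

p₁ = P(outcome | exposed) = 139/2035 = 0.068305
p₀ = P(outcome | unexposed) = 25/472 = 0.052966
Under exogeneity and monotonicity, PS = (p₁ − p₀) / (1 − p₀).
PS = (0.068305 − 0.052966) / (1 − 0.052966) = 0.015339 / 0.94703 ≈ 0.0162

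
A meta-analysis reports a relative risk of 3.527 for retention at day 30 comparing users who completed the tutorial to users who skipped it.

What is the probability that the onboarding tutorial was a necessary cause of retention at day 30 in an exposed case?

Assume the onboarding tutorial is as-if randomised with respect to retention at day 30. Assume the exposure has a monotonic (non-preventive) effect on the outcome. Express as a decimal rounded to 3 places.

PN ≈ 0.716

Under exogeneity and monotonicity, PN = (RR − 1) / RR = 1 − 1/RR.
PN = (3.527 − 1) / 3.527 = 2.527 / 3.527 ≈ 0.7165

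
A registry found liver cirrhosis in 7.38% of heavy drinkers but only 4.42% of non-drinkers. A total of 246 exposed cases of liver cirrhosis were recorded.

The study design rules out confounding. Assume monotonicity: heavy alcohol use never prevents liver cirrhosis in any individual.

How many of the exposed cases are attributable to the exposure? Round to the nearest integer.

p₁ = 0.0738, p₀ = 0.0442.
PN = (p₁ − p₀)/p₁ = (0.0738 − 0.0442) / 0.0738 ≈ 0.40108.
Attributable cases ≈ PN × (exposed cases) = 0.40108 × 246 ≈ 98.67.

about 99 cases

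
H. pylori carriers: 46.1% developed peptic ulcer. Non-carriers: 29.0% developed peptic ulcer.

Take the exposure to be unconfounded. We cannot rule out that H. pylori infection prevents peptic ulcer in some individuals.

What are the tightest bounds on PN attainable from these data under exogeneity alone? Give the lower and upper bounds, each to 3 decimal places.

0.371 ≤ PN ≤ 1.000

p₁ = 0.461, p₀ = 0.29.
Under exogeneity alone the bounds on PN are max{0,(p₁−p₀)/p₁} ≤ PN ≤ min{1,(1−p₀)/p₁}.
  lower = (p₁ − p₀)/p₁ = 0.171 / 0.461 ≈ 0.3709
  upper = min{1, (1 − p₀)/p₁} = 0.71 / 0.461 ≈ 1.5401 → capped at 1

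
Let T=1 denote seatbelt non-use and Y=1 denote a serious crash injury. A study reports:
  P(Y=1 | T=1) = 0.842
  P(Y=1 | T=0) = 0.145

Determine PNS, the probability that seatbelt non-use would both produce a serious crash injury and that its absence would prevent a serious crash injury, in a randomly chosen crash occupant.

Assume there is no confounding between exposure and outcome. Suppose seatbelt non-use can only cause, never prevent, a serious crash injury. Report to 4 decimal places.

PNS ≈ 0.6970

Let p₁ = 0.842, p₀ = 0.145.
Under exogeneity and monotonicity, PNS = p₁ − p₀.
PNS = 0.842 − 0.145 = 0.697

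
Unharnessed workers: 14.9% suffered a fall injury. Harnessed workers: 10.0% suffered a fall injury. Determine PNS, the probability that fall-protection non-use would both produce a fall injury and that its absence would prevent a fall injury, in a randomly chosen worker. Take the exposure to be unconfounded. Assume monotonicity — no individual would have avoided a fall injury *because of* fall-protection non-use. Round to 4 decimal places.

PNS ≈ 0.0490

p₁ = 0.149, p₀ = 0.1.
Under exogeneity and monotonicity, PNS = p₁ − p₀.
PNS = 0.149 − 0.1 = 0.049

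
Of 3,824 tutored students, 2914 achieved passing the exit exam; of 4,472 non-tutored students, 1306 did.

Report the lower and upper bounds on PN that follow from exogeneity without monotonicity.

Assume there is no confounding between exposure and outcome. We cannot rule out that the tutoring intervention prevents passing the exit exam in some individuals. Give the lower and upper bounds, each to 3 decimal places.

p₁ = P(outcome | exposed) = 2914/3824 = 0.76203
p₀ = P(outcome | unexposed) = 1306/4472 = 0.29204
Under exogeneity alone the bounds on PN are max{0,(p₁−p₀)/p₁} ≤ PN ≤ min{1,(1−p₀)/p₁}.
  lower = (p₁ − p₀)/p₁ = 0.46999 / 0.76203 ≈ 0.6168
  upper = min{1, (1 − p₀)/p₁} = 0.70796 / 0.76203 ≈ 0.9290

0.617 ≤ PN ≤ 0.929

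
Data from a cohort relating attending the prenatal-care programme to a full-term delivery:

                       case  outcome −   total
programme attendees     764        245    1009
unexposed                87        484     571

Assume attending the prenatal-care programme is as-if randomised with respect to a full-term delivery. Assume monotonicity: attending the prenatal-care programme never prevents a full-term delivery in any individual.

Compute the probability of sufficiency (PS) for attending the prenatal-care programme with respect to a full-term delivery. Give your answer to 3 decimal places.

PS ≈ 0.714

p₁ = P(outcome | exposed) = 764/1009 = 0.75719
p₀ = P(outcome | unexposed) = 87/571 = 0.15236
Under exogeneity and monotonicity, PS = (p₁ − p₀) / (1 − p₀).
PS = (0.75719 − 0.15236) / (1 − 0.15236) = 0.60482 / 0.84764 ≈ 0.7135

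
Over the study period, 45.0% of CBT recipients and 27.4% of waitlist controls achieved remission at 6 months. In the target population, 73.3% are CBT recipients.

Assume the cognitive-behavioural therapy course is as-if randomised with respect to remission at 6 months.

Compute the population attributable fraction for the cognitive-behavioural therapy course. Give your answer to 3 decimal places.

PAF ≈ 0.320

p₁ = 0.45, p₀ = 0.274.
Overall risk P(Y=1) = π·p₁ + (1−π)·p₀ = 0.733×0.45 + 0.267×0.274 = 0.40301.
Under exogeneity, PAF = [P(Y=1) − p₀] / P(Y=1).
PAF = (0.40301 − 0.274) / 0.40301 ≈ 0.3201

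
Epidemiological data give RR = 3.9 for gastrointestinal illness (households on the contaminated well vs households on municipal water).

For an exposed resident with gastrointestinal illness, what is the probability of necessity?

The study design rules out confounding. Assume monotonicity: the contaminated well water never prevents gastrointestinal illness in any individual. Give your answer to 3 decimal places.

PN ≈ 0.744

Under exogeneity and monotonicity, PN = (RR − 1) / RR = 1 − 1/RR.
PN = (3.9 − 1) / 3.9 = 2.9 / 3.9 ≈ 0.7436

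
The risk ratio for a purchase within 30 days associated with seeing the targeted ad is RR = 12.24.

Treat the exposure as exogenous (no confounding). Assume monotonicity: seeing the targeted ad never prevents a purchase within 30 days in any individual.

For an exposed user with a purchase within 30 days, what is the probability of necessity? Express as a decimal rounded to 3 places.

PN ≈ 0.918

Under exogeneity and monotonicity, PN = (RR − 1) / RR = 1 − 1/RR.
PN = (12.24 − 1) / 12.24 = 11.24 / 12.24 ≈ 0.9183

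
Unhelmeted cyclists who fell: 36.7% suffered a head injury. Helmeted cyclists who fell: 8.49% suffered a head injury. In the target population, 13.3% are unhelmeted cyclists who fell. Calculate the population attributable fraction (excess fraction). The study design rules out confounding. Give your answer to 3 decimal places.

p₁ = 0.367, p₀ = 0.0849.
Overall risk P(Y=1) = π·p₁ + (1−π)·p₀ = 0.133×0.367 + 0.867×0.0849 = 0.12242.
Under exogeneity, PAF = [P(Y=1) − p₀] / P(Y=1).
PAF = (0.12242 − 0.0849) / 0.12242 ≈ 0.3065

PAF ≈ 0.306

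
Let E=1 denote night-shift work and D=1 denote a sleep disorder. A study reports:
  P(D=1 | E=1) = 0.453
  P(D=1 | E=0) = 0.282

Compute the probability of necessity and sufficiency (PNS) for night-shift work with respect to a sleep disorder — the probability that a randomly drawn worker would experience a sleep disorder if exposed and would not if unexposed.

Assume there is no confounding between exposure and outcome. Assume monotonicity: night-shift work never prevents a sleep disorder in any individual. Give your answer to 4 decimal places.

PNS ≈ 0.1710

Let p₁ = 0.453, p₀ = 0.282.
Under exogeneity and monotonicity, PNS = p₁ − p₀.
PNS = 0.453 − 0.282 = 0.171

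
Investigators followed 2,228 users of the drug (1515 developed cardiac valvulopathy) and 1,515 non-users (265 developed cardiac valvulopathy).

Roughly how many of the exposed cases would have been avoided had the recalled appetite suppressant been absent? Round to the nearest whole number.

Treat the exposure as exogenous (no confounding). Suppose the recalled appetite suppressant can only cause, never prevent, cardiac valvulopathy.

p₁ = P(outcome | exposed) = 1515/2228 = 0.67998
p₀ = P(outcome | unexposed) = 265/1515 = 0.17492
PN = (p₁ − p₀)/p₁ = (0.67998 − 0.17492) / 0.67998 ≈ 0.74276.
Attributable cases ≈ PN × (exposed cases) = 0.74276 × 1515 ≈ 1125.28.

about 1125 cases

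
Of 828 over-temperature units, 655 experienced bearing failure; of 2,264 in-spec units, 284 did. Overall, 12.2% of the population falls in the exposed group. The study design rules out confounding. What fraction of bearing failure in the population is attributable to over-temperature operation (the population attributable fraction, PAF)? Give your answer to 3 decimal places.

p₁ = P(outcome | exposed) = 655/828 = 0.79106
p₀ = P(outcome | unexposed) = 284/2264 = 0.12544
Overall risk P(Y=1) = π·p₁ + (1−π)·p₀ = 0.122×0.79106 + 0.878×0.12544 = 0.20665.
Under exogeneity, PAF = [P(Y=1) − p₀] / P(Y=1).
PAF = (0.20665 − 0.12544) / 0.20665 ≈ 0.3930

PAF ≈ 0.393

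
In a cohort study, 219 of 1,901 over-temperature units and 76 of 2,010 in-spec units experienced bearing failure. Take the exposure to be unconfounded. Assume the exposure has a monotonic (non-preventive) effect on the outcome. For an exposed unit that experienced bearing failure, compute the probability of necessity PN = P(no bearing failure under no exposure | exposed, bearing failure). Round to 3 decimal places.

PN ≈ 0.672

p₁ = P(outcome | exposed) = 219/1901 = 0.1152
p₀ = P(outcome | unexposed) = 76/2010 = 0.037811
Under exogeneity and monotonicity, PN = (p₁ − p₀) / p₁.
PN = (0.1152 − 0.037811) / 0.1152 = 0.077392 / 0.1152 ≈ 0.6718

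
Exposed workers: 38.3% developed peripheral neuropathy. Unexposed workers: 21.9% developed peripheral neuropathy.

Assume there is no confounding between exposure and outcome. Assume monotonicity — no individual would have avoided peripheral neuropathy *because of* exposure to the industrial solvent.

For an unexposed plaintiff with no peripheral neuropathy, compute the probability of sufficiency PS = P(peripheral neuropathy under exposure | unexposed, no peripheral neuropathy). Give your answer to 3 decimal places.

PS ≈ 0.210

p₁ = 0.383, p₀ = 0.219.
Under exogeneity and monotonicity, PS = (p₁ − p₀) / (1 − p₀).
PS = (0.383 − 0.219) / (1 − 0.219) = 0.164 / 0.781 ≈ 0.2100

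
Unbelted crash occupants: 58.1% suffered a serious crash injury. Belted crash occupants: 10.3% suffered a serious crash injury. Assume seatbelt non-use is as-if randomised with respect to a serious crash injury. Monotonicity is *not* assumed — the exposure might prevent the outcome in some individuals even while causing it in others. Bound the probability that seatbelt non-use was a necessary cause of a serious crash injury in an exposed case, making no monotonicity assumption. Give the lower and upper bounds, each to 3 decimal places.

0.823 ≤ PN ≤ 1.000

p₁ = 0.581, p₀ = 0.103.
Under exogeneity alone the bounds on PN are max{0,(p₁−p₀)/p₁} ≤ PN ≤ min{1,(1−p₀)/p₁}.
  lower = (p₁ − p₀)/p₁ = 0.478 / 0.581 ≈ 0.8227
  upper = min{1, (1 − p₀)/p₁} = 0.897 / 0.581 ≈ 1.5439 → capped at 1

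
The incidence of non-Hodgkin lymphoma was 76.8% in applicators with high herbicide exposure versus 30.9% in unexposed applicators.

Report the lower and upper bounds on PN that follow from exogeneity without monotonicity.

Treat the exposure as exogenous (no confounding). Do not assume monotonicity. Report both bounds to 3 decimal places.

0.598 ≤ PN ≤ 0.900

p₁ = 0.768, p₀ = 0.309.
Under exogeneity alone the bounds on PN are max{0,(p₁−p₀)/p₁} ≤ PN ≤ min{1,(1−p₀)/p₁}.
  lower = (p₁ − p₀)/p₁ = 0.459 / 0.768 ≈ 0.5977
  upper = min{1, (1 − p₀)/p₁} = 0.691 / 0.768 ≈ 0.8997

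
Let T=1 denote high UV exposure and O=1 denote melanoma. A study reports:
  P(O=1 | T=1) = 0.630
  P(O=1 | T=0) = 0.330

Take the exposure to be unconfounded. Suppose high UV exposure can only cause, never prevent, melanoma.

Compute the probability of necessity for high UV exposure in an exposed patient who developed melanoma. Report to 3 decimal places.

PN ≈ 0.476

Let p₁ = 0.63, p₀ = 0.33.
Under exogeneity and monotonicity, PN = (p₁ − p₀) / p₁.
PN = (0.63 − 0.33) / 0.63 = 0.3 / 0.63 ≈ 0.4762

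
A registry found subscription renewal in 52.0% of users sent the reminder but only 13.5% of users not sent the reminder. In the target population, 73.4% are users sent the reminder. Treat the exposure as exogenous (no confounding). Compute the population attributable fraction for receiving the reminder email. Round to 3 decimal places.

p₁ = 0.52, p₀ = 0.135.
Overall risk P(Y=1) = π·p₁ + (1−π)·p₀ = 0.734×0.52 + 0.266×0.135 = 0.41759.
Under exogeneity, PAF = [P(Y=1) − p₀] / P(Y=1).
PAF = (0.41759 − 0.135) / 0.41759 ≈ 0.6767

PAF ≈ 0.677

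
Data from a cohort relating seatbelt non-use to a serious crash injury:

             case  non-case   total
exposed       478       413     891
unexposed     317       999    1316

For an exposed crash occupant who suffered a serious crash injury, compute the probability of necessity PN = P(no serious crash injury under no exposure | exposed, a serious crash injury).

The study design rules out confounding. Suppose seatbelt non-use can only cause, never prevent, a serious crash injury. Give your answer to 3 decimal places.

PN ≈ 0.551

p₁ = P(outcome | exposed) = 478/891 = 0.53648
p₀ = P(outcome | unexposed) = 317/1316 = 0.24088
Under exogeneity and monotonicity, PN = (p₁ − p₀) / p₁.
PN = (0.53648 − 0.24088) / 0.53648 = 0.29559 / 0.53648 ≈ 0.5510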